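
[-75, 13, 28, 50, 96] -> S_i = Random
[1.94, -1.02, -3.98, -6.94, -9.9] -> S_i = 1.94 + -2.96*i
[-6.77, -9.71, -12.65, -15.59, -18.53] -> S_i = -6.77 + -2.94*i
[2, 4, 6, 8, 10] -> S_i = 2 + 2*i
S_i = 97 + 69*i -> [97, 166, 235, 304, 373]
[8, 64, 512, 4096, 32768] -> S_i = 8*8^i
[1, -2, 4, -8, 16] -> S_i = 1*-2^i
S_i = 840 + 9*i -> [840, 849, 858, 867, 876]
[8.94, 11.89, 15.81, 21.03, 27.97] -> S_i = 8.94*1.33^i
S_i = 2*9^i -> [2, 18, 162, 1458, 13122]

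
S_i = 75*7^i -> [75, 525, 3675, 25725, 180075]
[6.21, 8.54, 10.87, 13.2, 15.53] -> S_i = 6.21 + 2.33*i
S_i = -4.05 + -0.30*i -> [-4.05, -4.35, -4.65, -4.95, -5.25]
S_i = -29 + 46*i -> [-29, 17, 63, 109, 155]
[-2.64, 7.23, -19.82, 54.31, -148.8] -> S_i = -2.64*(-2.74)^i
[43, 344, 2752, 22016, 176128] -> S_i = 43*8^i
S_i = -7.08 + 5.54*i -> [-7.08, -1.54, 4.0, 9.54, 15.08]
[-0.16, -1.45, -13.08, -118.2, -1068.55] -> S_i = -0.16*9.04^i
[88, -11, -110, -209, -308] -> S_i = 88 + -99*i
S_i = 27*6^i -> [27, 162, 972, 5832, 34992]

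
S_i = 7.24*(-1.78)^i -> [7.24, -12.89, 22.94, -40.83, 72.68]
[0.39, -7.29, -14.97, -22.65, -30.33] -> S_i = 0.39 + -7.68*i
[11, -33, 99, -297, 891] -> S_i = 11*-3^i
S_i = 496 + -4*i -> [496, 492, 488, 484, 480]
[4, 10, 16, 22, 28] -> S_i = 4 + 6*i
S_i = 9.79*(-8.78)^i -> [9.79, -85.96, 754.7, -6626.23, 58178.26]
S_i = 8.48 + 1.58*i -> [8.48, 10.06, 11.64, 13.22, 14.8]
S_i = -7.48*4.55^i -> [-7.48, -34.03, -154.85, -704.59, -3205.88]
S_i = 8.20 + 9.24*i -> [8.2, 17.44, 26.68, 35.92, 45.16]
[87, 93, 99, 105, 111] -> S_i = 87 + 6*i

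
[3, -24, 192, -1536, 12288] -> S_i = 3*-8^i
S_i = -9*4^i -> [-9, -36, -144, -576, -2304]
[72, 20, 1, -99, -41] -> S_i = Random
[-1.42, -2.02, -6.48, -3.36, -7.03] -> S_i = Random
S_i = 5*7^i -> [5, 35, 245, 1715, 12005]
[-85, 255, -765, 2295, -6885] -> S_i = -85*-3^i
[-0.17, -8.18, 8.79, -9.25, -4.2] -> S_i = Random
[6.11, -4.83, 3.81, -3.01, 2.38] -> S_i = 6.11*(-0.79)^i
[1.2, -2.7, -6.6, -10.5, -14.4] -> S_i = 1.20 + -3.90*i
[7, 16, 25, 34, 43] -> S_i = 7 + 9*i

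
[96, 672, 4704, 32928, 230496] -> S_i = 96*7^i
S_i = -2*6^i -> [-2, -12, -72, -432, -2592]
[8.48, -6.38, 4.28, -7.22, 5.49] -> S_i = Random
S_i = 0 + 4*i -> [0, 4, 8, 12, 16]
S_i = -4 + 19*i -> [-4, 15, 34, 53, 72]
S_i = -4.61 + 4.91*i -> [-4.61, 0.3, 5.21, 10.12, 15.03]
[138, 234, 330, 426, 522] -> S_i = 138 + 96*i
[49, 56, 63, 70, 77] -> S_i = 49 + 7*i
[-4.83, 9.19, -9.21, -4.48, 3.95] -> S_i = Random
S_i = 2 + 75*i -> [2, 77, 152, 227, 302]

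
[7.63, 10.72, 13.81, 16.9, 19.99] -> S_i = 7.63 + 3.09*i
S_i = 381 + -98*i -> [381, 283, 185, 87, -11]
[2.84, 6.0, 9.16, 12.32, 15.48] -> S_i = 2.84 + 3.16*i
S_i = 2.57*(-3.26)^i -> [2.57, -8.38, 27.31, -89.04, 290.27]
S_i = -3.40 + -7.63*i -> [-3.4, -11.03, -18.66, -26.29, -33.92]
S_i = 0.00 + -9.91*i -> [0.0, -9.91, -19.82, -29.73, -39.64]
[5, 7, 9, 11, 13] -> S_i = 5 + 2*i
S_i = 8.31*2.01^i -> [8.31, 16.7, 33.57, 67.48, 135.64]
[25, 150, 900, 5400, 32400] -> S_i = 25*6^i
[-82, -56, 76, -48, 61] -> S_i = Random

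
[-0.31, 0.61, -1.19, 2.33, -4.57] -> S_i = -0.31*(-1.96)^i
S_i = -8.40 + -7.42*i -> [-8.4, -15.82, -23.24, -30.66, -38.08]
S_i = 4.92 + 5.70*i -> [4.92, 10.62, 16.32, 22.02, 27.72]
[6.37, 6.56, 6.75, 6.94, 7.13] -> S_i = 6.37 + 0.19*i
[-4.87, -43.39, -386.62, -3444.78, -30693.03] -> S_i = -4.87*8.91^i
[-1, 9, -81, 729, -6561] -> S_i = -1*-9^i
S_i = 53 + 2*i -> [53, 55, 57, 59, 61]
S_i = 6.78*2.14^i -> [6.78, 14.51, 31.05, 66.45, 142.2]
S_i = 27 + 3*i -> [27, 30, 33, 36, 39]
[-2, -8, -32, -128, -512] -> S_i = -2*4^i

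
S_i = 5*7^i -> [5, 35, 245, 1715, 12005]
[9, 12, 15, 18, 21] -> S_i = 9 + 3*i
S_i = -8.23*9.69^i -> [-8.23, -79.75, -772.76, -7488.09, -72559.61]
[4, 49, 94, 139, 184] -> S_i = 4 + 45*i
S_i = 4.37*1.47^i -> [4.37, 6.42, 9.44, 13.88, 20.41]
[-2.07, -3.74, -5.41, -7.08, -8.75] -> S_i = -2.07 + -1.67*i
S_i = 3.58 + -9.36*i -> [3.58, -5.78, -15.14, -24.5, -33.86]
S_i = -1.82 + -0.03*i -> [-1.82, -1.85, -1.88, -1.91, -1.94]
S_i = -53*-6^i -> [-53, 318, -1908, 11448, -68688]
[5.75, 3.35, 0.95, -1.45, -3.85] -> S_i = 5.75 + -2.40*i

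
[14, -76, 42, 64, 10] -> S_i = Random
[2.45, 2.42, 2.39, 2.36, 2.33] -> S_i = 2.45 + -0.03*i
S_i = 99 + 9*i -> [99, 108, 117, 126, 135]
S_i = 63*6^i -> [63, 378, 2268, 13608, 81648]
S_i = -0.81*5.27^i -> [-0.81, -4.27, -22.5, -118.55, -624.78]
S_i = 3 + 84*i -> [3, 87, 171, 255, 339]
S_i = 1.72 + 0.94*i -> [1.72, 2.66, 3.6, 4.54, 5.48]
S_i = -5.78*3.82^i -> [-5.78, -22.08, -84.34, -322.19, -1230.78]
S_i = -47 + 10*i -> [-47, -37, -27, -17, -7]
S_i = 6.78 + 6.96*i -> [6.78, 13.74, 20.7, 27.66, 34.62]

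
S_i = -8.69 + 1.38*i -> [-8.69, -7.31, -5.93, -4.55, -3.17]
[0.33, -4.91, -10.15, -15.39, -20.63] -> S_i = 0.33 + -5.24*i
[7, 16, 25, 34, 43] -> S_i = 7 + 9*i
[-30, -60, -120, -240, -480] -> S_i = -30*2^i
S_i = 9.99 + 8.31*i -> [9.99, 18.3, 26.61, 34.92, 43.23]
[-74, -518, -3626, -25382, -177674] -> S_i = -74*7^i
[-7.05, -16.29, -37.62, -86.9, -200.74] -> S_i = -7.05*2.31^i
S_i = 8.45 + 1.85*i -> [8.45, 10.3, 12.15, 14.0, 15.85]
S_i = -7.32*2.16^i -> [-7.32, -15.81, -34.15, -73.77, -159.34]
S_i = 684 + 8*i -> [684, 692, 700, 708, 716]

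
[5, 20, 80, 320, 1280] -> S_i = 5*4^i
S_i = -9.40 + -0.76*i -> [-9.4, -10.16, -10.92, -11.68, -12.44]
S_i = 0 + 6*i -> [0, 6, 12, 18, 24]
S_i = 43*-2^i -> [43, -86, 172, -344, 688]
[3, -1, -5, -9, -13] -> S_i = 3 + -4*i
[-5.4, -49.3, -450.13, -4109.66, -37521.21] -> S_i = -5.40*9.13^i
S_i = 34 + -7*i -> [34, 27, 20, 13, 6]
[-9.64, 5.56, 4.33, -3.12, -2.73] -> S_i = Random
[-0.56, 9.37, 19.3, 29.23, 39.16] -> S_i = -0.56 + 9.93*i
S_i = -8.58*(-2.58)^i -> [-8.58, 22.14, -57.11, 147.35, -380.16]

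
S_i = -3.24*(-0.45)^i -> [-3.24, 1.46, -0.66, 0.3, -0.13]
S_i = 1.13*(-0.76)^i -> [1.13, -0.86, 0.65, -0.5, 0.38]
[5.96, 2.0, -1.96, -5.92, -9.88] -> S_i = 5.96 + -3.96*i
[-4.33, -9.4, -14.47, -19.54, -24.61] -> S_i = -4.33 + -5.07*i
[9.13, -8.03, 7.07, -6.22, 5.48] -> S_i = 9.13*(-0.88)^i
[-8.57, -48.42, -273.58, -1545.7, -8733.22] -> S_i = -8.57*5.65^i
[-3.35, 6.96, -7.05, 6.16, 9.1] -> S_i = Random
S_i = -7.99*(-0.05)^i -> [-7.99, 0.4, -0.02, 0.0, -0.0]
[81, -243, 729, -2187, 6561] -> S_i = 81*-3^i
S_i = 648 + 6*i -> [648, 654, 660, 666, 672]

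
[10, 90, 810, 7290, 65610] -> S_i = 10*9^i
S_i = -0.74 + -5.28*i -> [-0.74, -6.02, -11.3, -16.58, -21.86]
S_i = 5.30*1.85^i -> [5.3, 9.8, 18.14, 33.56, 62.08]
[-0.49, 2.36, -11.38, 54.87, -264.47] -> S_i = -0.49*(-4.82)^i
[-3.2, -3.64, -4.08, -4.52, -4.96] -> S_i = -3.20 + -0.44*i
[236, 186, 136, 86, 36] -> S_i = 236 + -50*i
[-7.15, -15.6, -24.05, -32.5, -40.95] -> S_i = -7.15 + -8.45*i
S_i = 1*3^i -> [1, 3, 9, 27, 81]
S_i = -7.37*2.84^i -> [-7.37, -20.93, -59.44, -168.82, -479.45]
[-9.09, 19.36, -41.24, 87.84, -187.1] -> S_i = -9.09*(-2.13)^i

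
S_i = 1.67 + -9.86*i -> [1.67, -8.19, -18.05, -27.91, -37.77]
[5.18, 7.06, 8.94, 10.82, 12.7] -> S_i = 5.18 + 1.88*i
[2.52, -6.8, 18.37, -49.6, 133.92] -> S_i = 2.52*(-2.70)^i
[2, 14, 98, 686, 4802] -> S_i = 2*7^i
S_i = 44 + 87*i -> [44, 131, 218, 305, 392]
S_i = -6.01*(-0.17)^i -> [-6.01, 1.02, -0.17, 0.03, -0.01]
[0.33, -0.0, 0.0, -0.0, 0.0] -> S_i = 0.33*-0.00^i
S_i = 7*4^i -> [7, 28, 112, 448, 1792]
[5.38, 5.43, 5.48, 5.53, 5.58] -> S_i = 5.38 + 0.05*i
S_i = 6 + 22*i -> [6, 28, 50, 72, 94]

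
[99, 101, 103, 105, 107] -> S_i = 99 + 2*i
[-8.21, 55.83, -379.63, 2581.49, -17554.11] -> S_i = -8.21*(-6.80)^i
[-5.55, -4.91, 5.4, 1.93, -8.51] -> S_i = Random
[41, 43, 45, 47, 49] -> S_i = 41 + 2*i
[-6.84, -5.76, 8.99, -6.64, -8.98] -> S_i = Random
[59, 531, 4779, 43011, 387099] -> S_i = 59*9^i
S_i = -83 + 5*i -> [-83, -78, -73, -68, -63]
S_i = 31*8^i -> [31, 248, 1984, 15872, 126976]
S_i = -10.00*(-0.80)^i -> [-10.0, 8.0, -6.4, 5.12, -4.1]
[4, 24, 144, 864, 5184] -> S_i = 4*6^i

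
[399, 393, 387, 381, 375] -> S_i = 399 + -6*i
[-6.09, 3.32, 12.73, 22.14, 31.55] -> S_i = -6.09 + 9.41*i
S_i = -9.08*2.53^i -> [-9.08, -22.97, -58.12, -147.04, -372.02]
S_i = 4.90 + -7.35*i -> [4.9, -2.45, -9.8, -17.15, -24.5]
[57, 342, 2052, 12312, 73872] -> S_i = 57*6^i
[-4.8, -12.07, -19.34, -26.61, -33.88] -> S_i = -4.80 + -7.27*i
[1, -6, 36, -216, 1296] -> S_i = 1*-6^i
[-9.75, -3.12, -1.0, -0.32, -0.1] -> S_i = -9.75*0.32^i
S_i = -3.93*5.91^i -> [-3.93, -23.23, -137.27, -811.25, -4794.49]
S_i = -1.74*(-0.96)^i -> [-1.74, 1.67, -1.6, 1.54, -1.48]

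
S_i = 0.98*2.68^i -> [0.98, 2.63, 7.04, 18.86, 50.56]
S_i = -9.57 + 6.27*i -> [-9.57, -3.3, 2.97, 9.24, 15.51]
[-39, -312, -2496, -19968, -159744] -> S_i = -39*8^i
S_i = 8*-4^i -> [8, -32, 128, -512, 2048]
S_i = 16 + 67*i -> [16, 83, 150, 217, 284]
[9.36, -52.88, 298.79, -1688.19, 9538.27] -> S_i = 9.36*(-5.65)^i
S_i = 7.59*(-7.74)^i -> [7.59, -58.75, 454.7, -3519.37, 27239.91]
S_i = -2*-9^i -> [-2, 18, -162, 1458, -13122]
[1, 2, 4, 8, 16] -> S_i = 1*2^i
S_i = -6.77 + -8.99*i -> [-6.77, -15.76, -24.75, -33.74, -42.73]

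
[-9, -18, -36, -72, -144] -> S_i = -9*2^i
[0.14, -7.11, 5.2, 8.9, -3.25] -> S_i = Random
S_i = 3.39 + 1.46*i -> [3.39, 4.85, 6.31, 7.77, 9.23]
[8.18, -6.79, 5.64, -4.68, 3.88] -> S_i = 8.18*(-0.83)^i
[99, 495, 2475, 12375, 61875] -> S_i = 99*5^i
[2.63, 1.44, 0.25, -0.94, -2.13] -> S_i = 2.63 + -1.19*i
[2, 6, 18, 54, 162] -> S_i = 2*3^i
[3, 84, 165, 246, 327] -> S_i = 3 + 81*i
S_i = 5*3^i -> [5, 15, 45, 135, 405]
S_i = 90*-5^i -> [90, -450, 2250, -11250, 56250]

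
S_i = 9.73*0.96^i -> [9.73, 9.34, 8.97, 8.61, 8.26]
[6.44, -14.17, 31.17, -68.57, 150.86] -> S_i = 6.44*(-2.20)^i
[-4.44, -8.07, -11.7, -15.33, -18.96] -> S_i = -4.44 + -3.63*i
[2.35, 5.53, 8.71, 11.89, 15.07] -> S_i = 2.35 + 3.18*i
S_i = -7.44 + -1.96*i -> [-7.44, -9.4, -11.36, -13.32, -15.28]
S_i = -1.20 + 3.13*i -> [-1.2, 1.93, 5.06, 8.19, 11.32]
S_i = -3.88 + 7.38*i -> [-3.88, 3.5, 10.88, 18.26, 25.64]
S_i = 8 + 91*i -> [8, 99, 190, 281, 372]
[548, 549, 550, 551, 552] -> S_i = 548 + 1*i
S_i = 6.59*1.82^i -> [6.59, 11.99, 21.83, 39.73, 72.31]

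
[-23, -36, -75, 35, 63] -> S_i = Random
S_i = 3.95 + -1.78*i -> [3.95, 2.17, 0.39, -1.39, -3.17]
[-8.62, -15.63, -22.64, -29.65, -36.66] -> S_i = -8.62 + -7.01*i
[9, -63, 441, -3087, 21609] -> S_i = 9*-7^i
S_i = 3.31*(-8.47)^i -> [3.31, -28.04, 237.46, -2011.31, 17035.76]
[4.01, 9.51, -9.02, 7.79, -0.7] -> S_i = Random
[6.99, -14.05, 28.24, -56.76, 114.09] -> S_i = 6.99*(-2.01)^i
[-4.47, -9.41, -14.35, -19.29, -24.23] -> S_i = -4.47 + -4.94*i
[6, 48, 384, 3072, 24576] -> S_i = 6*8^i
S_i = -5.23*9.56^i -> [-5.23, -50.0, -477.99, -4569.57, -43685.09]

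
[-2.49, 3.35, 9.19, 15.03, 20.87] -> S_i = -2.49 + 5.84*i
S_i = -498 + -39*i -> [-498, -537, -576, -615, -654]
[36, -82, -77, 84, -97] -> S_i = Random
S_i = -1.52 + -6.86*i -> [-1.52, -8.38, -15.24, -22.1, -28.96]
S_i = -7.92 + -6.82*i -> [-7.92, -14.74, -21.56, -28.38, -35.2]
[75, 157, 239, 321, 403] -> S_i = 75 + 82*i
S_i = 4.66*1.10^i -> [4.66, 5.13, 5.64, 6.2, 6.82]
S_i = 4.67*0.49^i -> [4.67, 2.29, 1.12, 0.55, 0.27]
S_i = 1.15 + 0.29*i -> [1.15, 1.44, 1.73, 2.02, 2.31]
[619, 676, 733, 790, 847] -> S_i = 619 + 57*i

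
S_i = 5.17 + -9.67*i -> [5.17, -4.5, -14.17, -23.84, -33.51]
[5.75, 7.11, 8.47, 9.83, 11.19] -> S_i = 5.75 + 1.36*i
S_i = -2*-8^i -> [-2, 16, -128, 1024, -8192]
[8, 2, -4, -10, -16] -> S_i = 8 + -6*i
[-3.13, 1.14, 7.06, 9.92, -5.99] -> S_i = Random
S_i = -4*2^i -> [-4, -8, -16, -32, -64]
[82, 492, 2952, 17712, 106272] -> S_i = 82*6^i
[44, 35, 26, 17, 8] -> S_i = 44 + -9*i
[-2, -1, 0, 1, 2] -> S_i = -2 + 1*i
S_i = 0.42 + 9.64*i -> [0.42, 10.06, 19.7, 29.34, 38.98]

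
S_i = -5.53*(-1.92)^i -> [-5.53, 10.62, -20.39, 39.14, -75.15]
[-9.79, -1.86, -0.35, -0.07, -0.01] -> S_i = -9.79*0.19^i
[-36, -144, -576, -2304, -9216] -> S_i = -36*4^i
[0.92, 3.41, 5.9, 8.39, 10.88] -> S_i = 0.92 + 2.49*i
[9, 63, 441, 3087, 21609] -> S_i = 9*7^i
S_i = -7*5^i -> [-7, -35, -175, -875, -4375]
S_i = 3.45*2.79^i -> [3.45, 9.63, 26.86, 74.93, 209.04]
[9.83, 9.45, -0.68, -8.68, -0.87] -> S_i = Random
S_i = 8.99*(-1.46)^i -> [8.99, -13.13, 19.16, -27.98, 40.85]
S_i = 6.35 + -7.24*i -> [6.35, -0.89, -8.13, -15.37, -22.61]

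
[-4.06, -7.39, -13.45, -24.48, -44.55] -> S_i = -4.06*1.82^i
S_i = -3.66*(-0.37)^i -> [-3.66, 1.35, -0.5, 0.19, -0.07]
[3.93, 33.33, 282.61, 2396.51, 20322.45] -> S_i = 3.93*8.48^i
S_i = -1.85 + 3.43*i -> [-1.85, 1.58, 5.01, 8.44, 11.87]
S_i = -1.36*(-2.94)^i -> [-1.36, 4.0, -11.76, 34.56, -101.61]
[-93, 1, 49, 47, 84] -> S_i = Random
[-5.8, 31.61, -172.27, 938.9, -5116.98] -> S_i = -5.80*(-5.45)^i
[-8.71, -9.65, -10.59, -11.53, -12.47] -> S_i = -8.71 + -0.94*i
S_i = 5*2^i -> [5, 10, 20, 40, 80]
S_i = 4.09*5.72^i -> [4.09, 23.39, 133.82, 765.44, 4378.32]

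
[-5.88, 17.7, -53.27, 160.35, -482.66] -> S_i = -5.88*(-3.01)^i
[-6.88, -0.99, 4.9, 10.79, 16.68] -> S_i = -6.88 + 5.89*i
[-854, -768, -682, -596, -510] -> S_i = -854 + 86*i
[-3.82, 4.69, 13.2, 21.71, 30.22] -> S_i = -3.82 + 8.51*i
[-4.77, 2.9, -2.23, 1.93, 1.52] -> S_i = Random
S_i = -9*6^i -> [-9, -54, -324, -1944, -11664]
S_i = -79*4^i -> [-79, -316, -1264, -5056, -20224]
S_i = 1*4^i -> [1, 4, 16, 64, 256]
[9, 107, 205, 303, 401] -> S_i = 9 + 98*i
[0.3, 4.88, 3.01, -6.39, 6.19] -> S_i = Random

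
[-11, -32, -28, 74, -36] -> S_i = Random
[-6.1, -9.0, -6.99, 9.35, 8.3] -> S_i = Random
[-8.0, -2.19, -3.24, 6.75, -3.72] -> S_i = Random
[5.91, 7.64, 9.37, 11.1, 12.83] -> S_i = 5.91 + 1.73*i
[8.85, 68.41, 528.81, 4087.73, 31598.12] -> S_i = 8.85*7.73^i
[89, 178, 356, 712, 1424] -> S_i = 89*2^i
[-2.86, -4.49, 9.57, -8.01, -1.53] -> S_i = Random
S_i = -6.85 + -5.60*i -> [-6.85, -12.45, -18.05, -23.65, -29.25]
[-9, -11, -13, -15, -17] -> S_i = -9 + -2*i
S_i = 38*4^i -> [38, 152, 608, 2432, 9728]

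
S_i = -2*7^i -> [-2, -14, -98, -686, -4802]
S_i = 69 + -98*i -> [69, -29, -127, -225, -323]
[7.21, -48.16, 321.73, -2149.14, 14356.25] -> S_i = 7.21*(-6.68)^i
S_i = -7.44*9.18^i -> [-7.44, -68.3, -626.99, -5755.74, -52837.67]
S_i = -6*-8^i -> [-6, 48, -384, 3072, -24576]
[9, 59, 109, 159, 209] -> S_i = 9 + 50*i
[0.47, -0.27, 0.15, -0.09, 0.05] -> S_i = 0.47*(-0.57)^i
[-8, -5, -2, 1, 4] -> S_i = -8 + 3*i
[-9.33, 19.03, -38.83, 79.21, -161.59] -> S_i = -9.33*(-2.04)^i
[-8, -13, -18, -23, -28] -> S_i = -8 + -5*i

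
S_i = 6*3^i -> [6, 18, 54, 162, 486]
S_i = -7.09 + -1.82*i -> [-7.09, -8.91, -10.73, -12.55, -14.37]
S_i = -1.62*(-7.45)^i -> [-1.62, 12.07, -89.91, 669.86, -4990.45]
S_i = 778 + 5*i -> [778, 783, 788, 793, 798]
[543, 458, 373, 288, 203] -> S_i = 543 + -85*i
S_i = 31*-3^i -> [31, -93, 279, -837, 2511]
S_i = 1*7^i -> [1, 7, 49, 343, 2401]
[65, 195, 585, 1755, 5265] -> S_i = 65*3^i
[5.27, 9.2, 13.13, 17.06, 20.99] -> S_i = 5.27 + 3.93*i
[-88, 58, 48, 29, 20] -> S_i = Random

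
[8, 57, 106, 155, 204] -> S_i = 8 + 49*i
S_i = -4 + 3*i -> [-4, -1, 2, 5, 8]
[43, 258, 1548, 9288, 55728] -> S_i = 43*6^i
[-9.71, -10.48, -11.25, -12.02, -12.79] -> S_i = -9.71 + -0.77*i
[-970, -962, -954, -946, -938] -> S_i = -970 + 8*i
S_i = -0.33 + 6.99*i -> [-0.33, 6.66, 13.65, 20.64, 27.63]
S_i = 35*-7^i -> [35, -245, 1715, -12005, 84035]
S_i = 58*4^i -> [58, 232, 928, 3712, 14848]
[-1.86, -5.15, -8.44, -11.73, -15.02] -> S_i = -1.86 + -3.29*i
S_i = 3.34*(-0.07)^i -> [3.34, -0.23, 0.02, -0.0, 0.0]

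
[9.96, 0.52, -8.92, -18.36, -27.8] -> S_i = 9.96 + -9.44*i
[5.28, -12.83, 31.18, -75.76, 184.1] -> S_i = 5.28*(-2.43)^i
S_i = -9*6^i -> [-9, -54, -324, -1944, -11664]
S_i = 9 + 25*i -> [9, 34, 59, 84, 109]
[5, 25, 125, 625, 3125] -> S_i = 5*5^i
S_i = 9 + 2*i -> [9, 11, 13, 15, 17]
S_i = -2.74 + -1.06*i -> [-2.74, -3.8, -4.86, -5.92, -6.98]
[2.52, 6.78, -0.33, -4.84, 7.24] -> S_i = Random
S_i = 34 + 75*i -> [34, 109, 184, 259, 334]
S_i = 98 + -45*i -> [98, 53, 8, -37, -82]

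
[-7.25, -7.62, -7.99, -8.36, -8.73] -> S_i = -7.25 + -0.37*i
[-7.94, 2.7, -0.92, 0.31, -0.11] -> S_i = -7.94*(-0.34)^i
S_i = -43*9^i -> [-43, -387, -3483, -31347, -282123]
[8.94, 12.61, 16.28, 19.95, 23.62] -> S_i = 8.94 + 3.67*i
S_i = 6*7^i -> [6, 42, 294, 2058, 14406]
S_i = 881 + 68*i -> [881, 949, 1017, 1085, 1153]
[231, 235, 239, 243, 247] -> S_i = 231 + 4*i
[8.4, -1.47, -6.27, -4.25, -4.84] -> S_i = Random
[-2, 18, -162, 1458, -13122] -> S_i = -2*-9^i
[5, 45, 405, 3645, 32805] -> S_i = 5*9^i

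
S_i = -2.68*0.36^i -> [-2.68, -0.96, -0.35, -0.13, -0.05]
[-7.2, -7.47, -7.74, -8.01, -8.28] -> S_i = -7.20 + -0.27*i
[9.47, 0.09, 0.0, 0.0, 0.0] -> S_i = 9.47*0.01^i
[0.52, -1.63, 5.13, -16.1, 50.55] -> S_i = 0.52*(-3.14)^i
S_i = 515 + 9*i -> [515, 524, 533, 542, 551]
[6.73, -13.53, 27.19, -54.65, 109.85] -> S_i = 6.73*(-2.01)^i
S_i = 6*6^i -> [6, 36, 216, 1296, 7776]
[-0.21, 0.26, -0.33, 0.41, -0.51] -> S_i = -0.21*(-1.25)^i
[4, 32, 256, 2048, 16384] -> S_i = 4*8^i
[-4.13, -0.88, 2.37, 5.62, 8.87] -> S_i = -4.13 + 3.25*i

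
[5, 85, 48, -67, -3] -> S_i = Random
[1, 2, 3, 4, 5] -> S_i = 1 + 1*i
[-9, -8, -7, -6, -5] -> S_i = -9 + 1*i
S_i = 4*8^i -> [4, 32, 256, 2048, 16384]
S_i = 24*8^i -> [24, 192, 1536, 12288, 98304]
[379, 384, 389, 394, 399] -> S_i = 379 + 5*i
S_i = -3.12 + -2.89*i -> [-3.12, -6.01, -8.9, -11.79, -14.68]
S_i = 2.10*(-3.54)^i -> [2.1, -7.43, 26.32, -93.16, 329.79]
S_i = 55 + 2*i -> [55, 57, 59, 61, 63]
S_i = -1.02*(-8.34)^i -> [-1.02, 8.51, -70.95, 591.7, -4934.74]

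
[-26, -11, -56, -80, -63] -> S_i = Random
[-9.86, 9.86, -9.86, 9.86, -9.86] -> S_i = -9.86*(-1.00)^i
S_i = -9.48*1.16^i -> [-9.48, -11.0, -12.76, -14.8, -17.16]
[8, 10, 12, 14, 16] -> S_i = 8 + 2*i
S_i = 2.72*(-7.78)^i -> [2.72, -21.16, 164.64, -1280.88, 9965.23]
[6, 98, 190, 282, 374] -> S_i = 6 + 92*i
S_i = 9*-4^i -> [9, -36, 144, -576, 2304]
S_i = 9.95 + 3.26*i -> [9.95, 13.21, 16.47, 19.73, 22.99]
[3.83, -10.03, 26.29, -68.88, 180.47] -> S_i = 3.83*(-2.62)^i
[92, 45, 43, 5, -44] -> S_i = Random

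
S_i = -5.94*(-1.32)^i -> [-5.94, 7.84, -10.35, 13.66, -18.03]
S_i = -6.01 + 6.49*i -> [-6.01, 0.48, 6.97, 13.46, 19.95]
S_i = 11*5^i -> [11, 55, 275, 1375, 6875]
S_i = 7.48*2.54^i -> [7.48, 19.0, 48.26, 122.58, 311.34]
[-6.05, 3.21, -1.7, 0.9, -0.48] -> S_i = -6.05*(-0.53)^i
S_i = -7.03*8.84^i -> [-7.03, -62.15, -549.36, -4856.37, -42930.35]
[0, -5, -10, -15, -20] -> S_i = 0 + -5*i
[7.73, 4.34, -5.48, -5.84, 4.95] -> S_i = Random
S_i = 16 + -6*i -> [16, 10, 4, -2, -8]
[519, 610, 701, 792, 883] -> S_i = 519 + 91*i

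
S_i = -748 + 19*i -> [-748, -729, -710, -691, -672]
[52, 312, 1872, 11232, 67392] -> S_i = 52*6^i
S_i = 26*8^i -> [26, 208, 1664, 13312, 106496]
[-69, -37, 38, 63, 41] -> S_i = Random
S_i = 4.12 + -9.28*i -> [4.12, -5.16, -14.44, -23.72, -33.0]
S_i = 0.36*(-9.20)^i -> [0.36, -3.31, 30.47, -280.33, 2579.01]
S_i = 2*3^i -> [2, 6, 18, 54, 162]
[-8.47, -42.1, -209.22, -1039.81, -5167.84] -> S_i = -8.47*4.97^i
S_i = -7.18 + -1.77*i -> [-7.18, -8.95, -10.72, -12.49, -14.26]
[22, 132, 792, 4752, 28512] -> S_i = 22*6^i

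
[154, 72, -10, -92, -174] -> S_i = 154 + -82*i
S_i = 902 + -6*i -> [902, 896, 890, 884, 878]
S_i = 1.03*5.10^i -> [1.03, 5.25, 26.79, 136.63, 696.82]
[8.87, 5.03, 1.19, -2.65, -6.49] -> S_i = 8.87 + -3.84*i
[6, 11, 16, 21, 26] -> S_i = 6 + 5*i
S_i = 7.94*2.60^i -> [7.94, 20.64, 53.67, 139.55, 362.84]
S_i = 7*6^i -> [7, 42, 252, 1512, 9072]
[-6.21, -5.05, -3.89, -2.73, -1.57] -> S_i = -6.21 + 1.16*i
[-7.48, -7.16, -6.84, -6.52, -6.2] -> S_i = -7.48 + 0.32*i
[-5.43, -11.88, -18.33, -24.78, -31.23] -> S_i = -5.43 + -6.45*i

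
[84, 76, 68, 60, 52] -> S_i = 84 + -8*i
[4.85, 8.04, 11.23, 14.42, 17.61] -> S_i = 4.85 + 3.19*i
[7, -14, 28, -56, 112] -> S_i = 7*-2^i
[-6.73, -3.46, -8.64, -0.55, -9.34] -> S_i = Random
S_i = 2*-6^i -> [2, -12, 72, -432, 2592]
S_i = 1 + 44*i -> [1, 45, 89, 133, 177]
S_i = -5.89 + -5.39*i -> [-5.89, -11.28, -16.67, -22.06, -27.45]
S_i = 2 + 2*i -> [2, 4, 6, 8, 10]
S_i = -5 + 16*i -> [-5, 11, 27, 43, 59]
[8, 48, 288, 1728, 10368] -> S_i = 8*6^i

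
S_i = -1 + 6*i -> [-1, 5, 11, 17, 23]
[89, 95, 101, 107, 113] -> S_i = 89 + 6*i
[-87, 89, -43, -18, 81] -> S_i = Random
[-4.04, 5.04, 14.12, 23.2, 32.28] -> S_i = -4.04 + 9.08*i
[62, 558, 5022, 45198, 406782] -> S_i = 62*9^i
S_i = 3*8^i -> [3, 24, 192, 1536, 12288]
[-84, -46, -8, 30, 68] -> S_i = -84 + 38*i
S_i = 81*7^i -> [81, 567, 3969, 27783, 194481]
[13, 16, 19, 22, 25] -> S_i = 13 + 3*i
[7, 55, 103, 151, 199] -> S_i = 7 + 48*i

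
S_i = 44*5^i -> [44, 220, 1100, 5500, 27500]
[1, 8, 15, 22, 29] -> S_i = 1 + 7*i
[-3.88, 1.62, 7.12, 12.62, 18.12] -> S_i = -3.88 + 5.50*i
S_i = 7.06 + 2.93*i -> [7.06, 9.99, 12.92, 15.85, 18.78]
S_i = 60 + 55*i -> [60, 115, 170, 225, 280]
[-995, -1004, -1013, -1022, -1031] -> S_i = -995 + -9*i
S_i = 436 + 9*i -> [436, 445, 454, 463, 472]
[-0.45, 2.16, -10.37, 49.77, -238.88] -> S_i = -0.45*(-4.80)^i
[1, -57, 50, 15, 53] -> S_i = Random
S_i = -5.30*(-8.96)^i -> [-5.3, 47.49, -425.49, 3812.41, -34159.22]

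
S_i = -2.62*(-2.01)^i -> [-2.62, 5.27, -10.59, 21.28, -42.76]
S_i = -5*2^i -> [-5, -10, -20, -40, -80]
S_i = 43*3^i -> [43, 129, 387, 1161, 3483]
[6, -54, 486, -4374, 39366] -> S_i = 6*-9^i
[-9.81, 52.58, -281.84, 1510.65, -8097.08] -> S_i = -9.81*(-5.36)^i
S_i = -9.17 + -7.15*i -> [-9.17, -16.32, -23.47, -30.62, -37.77]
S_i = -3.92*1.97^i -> [-3.92, -7.72, -15.21, -29.97, -59.04]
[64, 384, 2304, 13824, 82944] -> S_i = 64*6^i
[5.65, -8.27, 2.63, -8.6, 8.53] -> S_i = Random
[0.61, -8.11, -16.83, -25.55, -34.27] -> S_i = 0.61 + -8.72*i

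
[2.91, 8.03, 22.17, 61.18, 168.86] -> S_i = 2.91*2.76^i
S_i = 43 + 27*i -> [43, 70, 97, 124, 151]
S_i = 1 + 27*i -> [1, 28, 55, 82, 109]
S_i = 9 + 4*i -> [9, 13, 17, 21, 25]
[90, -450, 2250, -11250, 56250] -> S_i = 90*-5^i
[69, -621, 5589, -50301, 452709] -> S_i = 69*-9^i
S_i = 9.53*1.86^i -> [9.53, 17.73, 32.97, 61.32, 114.06]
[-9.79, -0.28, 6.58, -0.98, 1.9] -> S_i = Random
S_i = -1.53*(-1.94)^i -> [-1.53, 2.97, -5.76, 11.17, -21.67]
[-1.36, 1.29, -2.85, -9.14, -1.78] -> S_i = Random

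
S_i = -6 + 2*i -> [-6, -4, -2, 0, 2]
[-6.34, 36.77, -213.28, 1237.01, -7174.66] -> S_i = -6.34*(-5.80)^i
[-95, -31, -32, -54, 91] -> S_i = Random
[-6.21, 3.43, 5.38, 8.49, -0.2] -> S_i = Random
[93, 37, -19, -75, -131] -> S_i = 93 + -56*i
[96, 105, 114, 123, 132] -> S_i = 96 + 9*i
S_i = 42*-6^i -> [42, -252, 1512, -9072, 54432]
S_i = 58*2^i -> [58, 116, 232, 464, 928]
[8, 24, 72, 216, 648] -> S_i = 8*3^i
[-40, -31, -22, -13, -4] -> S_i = -40 + 9*i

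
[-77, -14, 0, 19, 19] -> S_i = Random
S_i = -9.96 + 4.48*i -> [-9.96, -5.48, -1.0, 3.48, 7.96]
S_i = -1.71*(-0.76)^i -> [-1.71, 1.3, -0.99, 0.75, -0.57]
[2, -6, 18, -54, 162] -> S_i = 2*-3^i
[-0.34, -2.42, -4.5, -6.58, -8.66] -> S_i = -0.34 + -2.08*i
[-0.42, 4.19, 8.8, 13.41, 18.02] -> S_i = -0.42 + 4.61*i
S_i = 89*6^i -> [89, 534, 3204, 19224, 115344]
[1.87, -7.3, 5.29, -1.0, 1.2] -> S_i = Random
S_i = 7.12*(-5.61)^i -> [7.12, -39.94, 224.08, -1257.1, 7052.31]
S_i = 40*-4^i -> [40, -160, 640, -2560, 10240]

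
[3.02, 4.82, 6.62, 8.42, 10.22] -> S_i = 3.02 + 1.80*i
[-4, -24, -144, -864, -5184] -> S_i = -4*6^i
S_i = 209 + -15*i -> [209, 194, 179, 164, 149]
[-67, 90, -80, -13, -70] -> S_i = Random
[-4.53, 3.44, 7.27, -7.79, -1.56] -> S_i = Random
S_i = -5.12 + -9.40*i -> [-5.12, -14.52, -23.92, -33.32, -42.72]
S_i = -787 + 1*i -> [-787, -786, -785, -784, -783]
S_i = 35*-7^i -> [35, -245, 1715, -12005, 84035]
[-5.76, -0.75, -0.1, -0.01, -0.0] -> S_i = -5.76*0.13^i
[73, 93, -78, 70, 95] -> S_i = Random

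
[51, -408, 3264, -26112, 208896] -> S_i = 51*-8^i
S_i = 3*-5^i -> [3, -15, 75, -375, 1875]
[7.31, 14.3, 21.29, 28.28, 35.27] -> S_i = 7.31 + 6.99*i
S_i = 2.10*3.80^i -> [2.1, 7.98, 30.32, 115.23, 437.88]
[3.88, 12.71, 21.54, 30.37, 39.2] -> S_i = 3.88 + 8.83*i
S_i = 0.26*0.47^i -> [0.26, 0.12, 0.06, 0.03, 0.01]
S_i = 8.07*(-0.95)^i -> [8.07, -7.67, 7.28, -6.92, 6.57]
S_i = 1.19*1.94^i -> [1.19, 2.31, 4.48, 8.69, 16.86]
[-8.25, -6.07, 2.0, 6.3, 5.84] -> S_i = Random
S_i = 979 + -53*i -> [979, 926, 873, 820, 767]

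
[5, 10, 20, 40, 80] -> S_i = 5*2^i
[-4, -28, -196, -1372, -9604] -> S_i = -4*7^i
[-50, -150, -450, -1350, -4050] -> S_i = -50*3^i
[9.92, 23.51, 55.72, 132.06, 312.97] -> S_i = 9.92*2.37^i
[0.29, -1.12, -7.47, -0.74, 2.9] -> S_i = Random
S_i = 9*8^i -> [9, 72, 576, 4608, 36864]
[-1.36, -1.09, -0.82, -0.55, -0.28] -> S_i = -1.36 + 0.27*i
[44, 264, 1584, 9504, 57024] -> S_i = 44*6^i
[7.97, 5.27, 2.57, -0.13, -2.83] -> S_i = 7.97 + -2.70*i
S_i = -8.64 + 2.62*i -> [-8.64, -6.02, -3.4, -0.78, 1.84]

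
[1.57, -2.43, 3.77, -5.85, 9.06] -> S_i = 1.57*(-1.55)^i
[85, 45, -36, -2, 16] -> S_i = Random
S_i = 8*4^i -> [8, 32, 128, 512, 2048]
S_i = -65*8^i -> [-65, -520, -4160, -33280, -266240]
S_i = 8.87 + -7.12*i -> [8.87, 1.75, -5.37, -12.49, -19.61]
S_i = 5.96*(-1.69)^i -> [5.96, -10.07, 17.02, -28.77, 48.62]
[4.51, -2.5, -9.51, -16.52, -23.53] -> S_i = 4.51 + -7.01*i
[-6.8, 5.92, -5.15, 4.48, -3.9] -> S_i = -6.80*(-0.87)^i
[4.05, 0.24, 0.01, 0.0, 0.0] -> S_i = 4.05*0.06^i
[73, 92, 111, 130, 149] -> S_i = 73 + 19*i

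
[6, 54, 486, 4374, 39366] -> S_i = 6*9^i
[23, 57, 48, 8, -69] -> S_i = Random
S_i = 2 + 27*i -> [2, 29, 56, 83, 110]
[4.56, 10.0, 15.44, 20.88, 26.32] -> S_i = 4.56 + 5.44*i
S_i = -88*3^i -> [-88, -264, -792, -2376, -7128]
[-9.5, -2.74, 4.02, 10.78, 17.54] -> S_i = -9.50 + 6.76*i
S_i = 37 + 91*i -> [37, 128, 219, 310, 401]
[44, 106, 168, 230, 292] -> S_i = 44 + 62*i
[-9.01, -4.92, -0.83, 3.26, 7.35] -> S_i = -9.01 + 4.09*i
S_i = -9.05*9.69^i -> [-9.05, -87.69, -849.76, -8234.17, -79789.12]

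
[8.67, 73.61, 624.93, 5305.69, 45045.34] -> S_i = 8.67*8.49^i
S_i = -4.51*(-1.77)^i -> [-4.51, 7.98, -14.13, 25.01, -44.27]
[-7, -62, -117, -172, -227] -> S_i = -7 + -55*i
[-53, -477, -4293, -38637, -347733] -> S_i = -53*9^i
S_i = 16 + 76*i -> [16, 92, 168, 244, 320]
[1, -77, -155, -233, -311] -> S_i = 1 + -78*i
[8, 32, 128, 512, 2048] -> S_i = 8*4^i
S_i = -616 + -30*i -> [-616, -646, -676, -706, -736]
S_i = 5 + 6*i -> [5, 11, 17, 23, 29]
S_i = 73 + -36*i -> [73, 37, 1, -35, -71]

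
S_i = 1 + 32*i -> [1, 33, 65, 97, 129]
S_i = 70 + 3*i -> [70, 73, 76, 79, 82]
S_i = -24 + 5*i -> [-24, -19, -14, -9, -4]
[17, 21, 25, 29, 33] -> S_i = 17 + 4*i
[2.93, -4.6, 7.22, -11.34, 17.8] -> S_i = 2.93*(-1.57)^i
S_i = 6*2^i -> [6, 12, 24, 48, 96]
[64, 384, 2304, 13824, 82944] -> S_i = 64*6^i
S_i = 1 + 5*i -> [1, 6, 11, 16, 21]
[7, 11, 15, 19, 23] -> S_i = 7 + 4*i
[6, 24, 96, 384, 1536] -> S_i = 6*4^i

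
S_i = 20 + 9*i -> [20, 29, 38, 47, 56]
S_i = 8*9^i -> [8, 72, 648, 5832, 52488]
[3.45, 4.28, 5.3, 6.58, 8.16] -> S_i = 3.45*1.24^i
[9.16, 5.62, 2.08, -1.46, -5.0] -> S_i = 9.16 + -3.54*i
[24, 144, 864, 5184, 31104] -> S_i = 24*6^i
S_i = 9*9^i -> [9, 81, 729, 6561, 59049]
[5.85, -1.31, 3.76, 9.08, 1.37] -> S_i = Random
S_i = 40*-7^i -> [40, -280, 1960, -13720, 96040]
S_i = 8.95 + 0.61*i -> [8.95, 9.56, 10.17, 10.78, 11.39]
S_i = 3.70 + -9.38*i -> [3.7, -5.68, -15.06, -24.44, -33.82]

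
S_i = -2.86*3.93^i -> [-2.86, -11.24, -44.17, -173.6, -682.24]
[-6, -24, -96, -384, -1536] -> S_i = -6*4^i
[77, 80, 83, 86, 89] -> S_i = 77 + 3*i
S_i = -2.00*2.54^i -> [-2.0, -5.08, -12.9, -32.77, -83.25]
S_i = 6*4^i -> [6, 24, 96, 384, 1536]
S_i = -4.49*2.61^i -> [-4.49, -11.72, -30.59, -79.83, -208.36]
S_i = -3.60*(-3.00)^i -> [-3.6, 10.8, -32.4, 97.2, -291.6]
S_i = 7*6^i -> [7, 42, 252, 1512, 9072]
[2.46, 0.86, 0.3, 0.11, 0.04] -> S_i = 2.46*0.35^i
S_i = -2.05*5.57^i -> [-2.05, -11.42, -63.6, -354.26, -1973.22]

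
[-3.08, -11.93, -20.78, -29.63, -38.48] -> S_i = -3.08 + -8.85*i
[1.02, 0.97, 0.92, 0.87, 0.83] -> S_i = 1.02*0.95^i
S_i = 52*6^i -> [52, 312, 1872, 11232, 67392]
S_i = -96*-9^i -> [-96, 864, -7776, 69984, -629856]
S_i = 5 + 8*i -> [5, 13, 21, 29, 37]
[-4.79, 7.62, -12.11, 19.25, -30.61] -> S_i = -4.79*(-1.59)^i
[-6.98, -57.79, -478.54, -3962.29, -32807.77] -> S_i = -6.98*8.28^i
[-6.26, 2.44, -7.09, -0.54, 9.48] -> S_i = Random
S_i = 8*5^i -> [8, 40, 200, 1000, 5000]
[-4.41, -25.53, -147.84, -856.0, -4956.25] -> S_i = -4.41*5.79^i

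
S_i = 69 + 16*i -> [69, 85, 101, 117, 133]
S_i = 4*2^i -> [4, 8, 16, 32, 64]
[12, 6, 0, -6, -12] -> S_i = 12 + -6*i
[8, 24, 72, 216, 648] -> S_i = 8*3^i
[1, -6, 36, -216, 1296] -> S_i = 1*-6^i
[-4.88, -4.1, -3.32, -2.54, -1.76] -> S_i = -4.88 + 0.78*i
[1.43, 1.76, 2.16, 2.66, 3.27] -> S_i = 1.43*1.23^i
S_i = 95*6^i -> [95, 570, 3420, 20520, 123120]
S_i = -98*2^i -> [-98, -196, -392, -784, -1568]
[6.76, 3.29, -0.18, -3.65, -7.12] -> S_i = 6.76 + -3.47*i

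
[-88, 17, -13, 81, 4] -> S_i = Random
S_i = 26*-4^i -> [26, -104, 416, -1664, 6656]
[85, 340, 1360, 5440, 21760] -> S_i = 85*4^i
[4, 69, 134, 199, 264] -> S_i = 4 + 65*i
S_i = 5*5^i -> [5, 25, 125, 625, 3125]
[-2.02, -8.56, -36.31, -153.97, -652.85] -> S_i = -2.02*4.24^i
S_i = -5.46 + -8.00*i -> [-5.46, -13.46, -21.46, -29.46, -37.46]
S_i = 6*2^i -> [6, 12, 24, 48, 96]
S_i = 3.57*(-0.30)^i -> [3.57, -1.07, 0.32, -0.1, 0.03]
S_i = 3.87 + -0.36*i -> [3.87, 3.51, 3.15, 2.79, 2.43]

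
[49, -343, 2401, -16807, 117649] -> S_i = 49*-7^i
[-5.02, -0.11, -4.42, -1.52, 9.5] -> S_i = Random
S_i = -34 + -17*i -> [-34, -51, -68, -85, -102]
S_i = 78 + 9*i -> [78, 87, 96, 105, 114]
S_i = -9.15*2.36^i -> [-9.15, -21.59, -50.96, -120.27, -283.84]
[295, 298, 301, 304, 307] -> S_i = 295 + 3*i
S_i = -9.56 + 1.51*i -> [-9.56, -8.05, -6.54, -5.03, -3.52]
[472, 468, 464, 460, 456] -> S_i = 472 + -4*i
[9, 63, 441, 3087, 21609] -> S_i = 9*7^i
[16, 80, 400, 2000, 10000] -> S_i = 16*5^i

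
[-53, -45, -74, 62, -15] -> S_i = Random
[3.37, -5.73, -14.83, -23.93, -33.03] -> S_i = 3.37 + -9.10*i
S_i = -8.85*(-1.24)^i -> [-8.85, 10.97, -13.61, 16.87, -20.92]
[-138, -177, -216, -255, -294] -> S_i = -138 + -39*i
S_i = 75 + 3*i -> [75, 78, 81, 84, 87]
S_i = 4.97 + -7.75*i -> [4.97, -2.78, -10.53, -18.28, -26.03]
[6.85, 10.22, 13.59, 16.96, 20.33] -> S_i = 6.85 + 3.37*i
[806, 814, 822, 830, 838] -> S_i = 806 + 8*i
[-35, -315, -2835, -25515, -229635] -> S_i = -35*9^i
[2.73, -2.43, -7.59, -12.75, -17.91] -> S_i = 2.73 + -5.16*i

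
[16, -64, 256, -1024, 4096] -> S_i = 16*-4^i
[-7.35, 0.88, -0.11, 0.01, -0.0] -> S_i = -7.35*(-0.12)^i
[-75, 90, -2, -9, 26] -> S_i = Random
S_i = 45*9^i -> [45, 405, 3645, 32805, 295245]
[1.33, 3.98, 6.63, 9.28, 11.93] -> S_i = 1.33 + 2.65*i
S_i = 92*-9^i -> [92, -828, 7452, -67068, 603612]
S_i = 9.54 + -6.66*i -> [9.54, 2.88, -3.78, -10.44, -17.1]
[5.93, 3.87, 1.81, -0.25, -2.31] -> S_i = 5.93 + -2.06*i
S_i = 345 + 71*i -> [345, 416, 487, 558, 629]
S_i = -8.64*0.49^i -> [-8.64, -4.23, -2.07, -1.02, -0.5]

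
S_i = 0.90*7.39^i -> [0.9, 6.65, 49.15, 363.23, 2684.23]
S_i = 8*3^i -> [8, 24, 72, 216, 648]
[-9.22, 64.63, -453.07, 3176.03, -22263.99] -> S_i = -9.22*(-7.01)^i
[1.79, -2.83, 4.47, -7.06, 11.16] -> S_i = 1.79*(-1.58)^i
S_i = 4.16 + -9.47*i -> [4.16, -5.31, -14.78, -24.25, -33.72]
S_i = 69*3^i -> [69, 207, 621, 1863, 5589]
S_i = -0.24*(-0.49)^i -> [-0.24, 0.12, -0.06, 0.03, -0.01]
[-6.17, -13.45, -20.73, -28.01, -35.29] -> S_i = -6.17 + -7.28*i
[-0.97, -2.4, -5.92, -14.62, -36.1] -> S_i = -0.97*2.47^i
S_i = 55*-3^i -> [55, -165, 495, -1485, 4455]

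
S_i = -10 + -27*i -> [-10, -37, -64, -91, -118]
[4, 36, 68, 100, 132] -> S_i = 4 + 32*i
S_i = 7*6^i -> [7, 42, 252, 1512, 9072]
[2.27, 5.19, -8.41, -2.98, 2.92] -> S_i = Random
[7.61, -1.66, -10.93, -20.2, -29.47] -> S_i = 7.61 + -9.27*i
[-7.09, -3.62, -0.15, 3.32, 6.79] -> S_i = -7.09 + 3.47*i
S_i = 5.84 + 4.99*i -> [5.84, 10.83, 15.82, 20.81, 25.8]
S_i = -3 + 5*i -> [-3, 2, 7, 12, 17]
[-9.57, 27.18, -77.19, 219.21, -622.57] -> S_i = -9.57*(-2.84)^i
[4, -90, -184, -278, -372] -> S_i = 4 + -94*i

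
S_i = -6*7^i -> [-6, -42, -294, -2058, -14406]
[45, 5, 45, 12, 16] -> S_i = Random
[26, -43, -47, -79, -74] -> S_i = Random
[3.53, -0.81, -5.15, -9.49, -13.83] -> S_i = 3.53 + -4.34*i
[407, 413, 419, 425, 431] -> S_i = 407 + 6*i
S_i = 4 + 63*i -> [4, 67, 130, 193, 256]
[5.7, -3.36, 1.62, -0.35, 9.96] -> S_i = Random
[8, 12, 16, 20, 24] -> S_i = 8 + 4*i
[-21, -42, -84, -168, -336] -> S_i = -21*2^i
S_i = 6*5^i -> [6, 30, 150, 750, 3750]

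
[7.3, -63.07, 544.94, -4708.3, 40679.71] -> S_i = 7.30*(-8.64)^i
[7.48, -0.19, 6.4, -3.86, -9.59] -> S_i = Random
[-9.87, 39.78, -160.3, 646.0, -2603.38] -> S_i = -9.87*(-4.03)^i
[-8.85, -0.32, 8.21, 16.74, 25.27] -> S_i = -8.85 + 8.53*i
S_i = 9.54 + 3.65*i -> [9.54, 13.19, 16.84, 20.49, 24.14]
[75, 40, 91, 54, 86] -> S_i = Random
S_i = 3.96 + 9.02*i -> [3.96, 12.98, 22.0, 31.02, 40.04]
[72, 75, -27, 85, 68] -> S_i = Random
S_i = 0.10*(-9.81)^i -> [0.1, -0.98, 9.62, -94.41, 926.14]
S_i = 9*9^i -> [9, 81, 729, 6561, 59049]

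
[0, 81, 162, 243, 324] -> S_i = 0 + 81*i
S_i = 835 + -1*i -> [835, 834, 833, 832, 831]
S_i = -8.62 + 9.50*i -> [-8.62, 0.88, 10.38, 19.88, 29.38]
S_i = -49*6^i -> [-49, -294, -1764, -10584, -63504]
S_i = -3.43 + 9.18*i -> [-3.43, 5.75, 14.93, 24.11, 33.29]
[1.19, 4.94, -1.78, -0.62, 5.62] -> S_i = Random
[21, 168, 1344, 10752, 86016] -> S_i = 21*8^i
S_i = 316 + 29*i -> [316, 345, 374, 403, 432]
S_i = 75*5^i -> [75, 375, 1875, 9375, 46875]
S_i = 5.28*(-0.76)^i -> [5.28, -4.01, 3.05, -2.32, 1.76]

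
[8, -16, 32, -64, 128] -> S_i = 8*-2^i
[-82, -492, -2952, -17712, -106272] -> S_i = -82*6^i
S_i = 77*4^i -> [77, 308, 1232, 4928, 19712]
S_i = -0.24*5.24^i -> [-0.24, -1.26, -6.59, -34.53, -180.94]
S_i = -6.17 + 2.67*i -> [-6.17, -3.5, -0.83, 1.84, 4.51]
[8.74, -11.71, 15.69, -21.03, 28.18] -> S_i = 8.74*(-1.34)^i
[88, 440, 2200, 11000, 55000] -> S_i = 88*5^i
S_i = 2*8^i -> [2, 16, 128, 1024, 8192]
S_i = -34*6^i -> [-34, -204, -1224, -7344, -44064]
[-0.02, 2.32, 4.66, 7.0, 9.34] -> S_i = -0.02 + 2.34*i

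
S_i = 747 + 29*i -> [747, 776, 805, 834, 863]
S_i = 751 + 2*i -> [751, 753, 755, 757, 759]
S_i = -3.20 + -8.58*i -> [-3.2, -11.78, -20.36, -28.94, -37.52]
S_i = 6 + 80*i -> [6, 86, 166, 246, 326]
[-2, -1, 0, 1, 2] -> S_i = -2 + 1*i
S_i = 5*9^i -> [5, 45, 405, 3645, 32805]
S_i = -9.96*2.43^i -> [-9.96, -24.2, -58.81, -142.92, -347.28]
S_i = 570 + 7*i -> [570, 577, 584, 591, 598]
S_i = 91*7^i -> [91, 637, 4459, 31213, 218491]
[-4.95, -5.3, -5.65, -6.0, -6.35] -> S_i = -4.95 + -0.35*i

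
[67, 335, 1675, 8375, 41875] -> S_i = 67*5^i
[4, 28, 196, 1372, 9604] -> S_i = 4*7^i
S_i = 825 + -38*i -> [825, 787, 749, 711, 673]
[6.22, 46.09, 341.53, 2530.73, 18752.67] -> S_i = 6.22*7.41^i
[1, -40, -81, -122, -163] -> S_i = 1 + -41*i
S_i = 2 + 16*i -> [2, 18, 34, 50, 66]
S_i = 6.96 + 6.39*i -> [6.96, 13.35, 19.74, 26.13, 32.52]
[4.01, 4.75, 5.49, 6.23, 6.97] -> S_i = 4.01 + 0.74*i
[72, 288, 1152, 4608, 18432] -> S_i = 72*4^i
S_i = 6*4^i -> [6, 24, 96, 384, 1536]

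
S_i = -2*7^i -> [-2, -14, -98, -686, -4802]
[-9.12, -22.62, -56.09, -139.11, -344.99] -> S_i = -9.12*2.48^i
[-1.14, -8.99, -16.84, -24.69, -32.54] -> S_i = -1.14 + -7.85*i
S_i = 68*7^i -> [68, 476, 3332, 23324, 163268]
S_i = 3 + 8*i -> [3, 11, 19, 27, 35]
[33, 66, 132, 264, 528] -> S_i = 33*2^i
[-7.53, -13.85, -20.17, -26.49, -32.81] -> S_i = -7.53 + -6.32*i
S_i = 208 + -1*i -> [208, 207, 206, 205, 204]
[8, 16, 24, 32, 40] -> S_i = 8 + 8*i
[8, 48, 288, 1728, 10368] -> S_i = 8*6^i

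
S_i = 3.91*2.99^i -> [3.91, 11.69, 34.96, 104.52, 312.51]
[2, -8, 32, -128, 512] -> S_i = 2*-4^i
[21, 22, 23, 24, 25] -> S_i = 21 + 1*i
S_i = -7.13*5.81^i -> [-7.13, -41.43, -240.68, -1398.36, -8124.45]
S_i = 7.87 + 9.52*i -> [7.87, 17.39, 26.91, 36.43, 45.95]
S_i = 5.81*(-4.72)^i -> [5.81, -27.42, 129.44, -610.95, 2883.66]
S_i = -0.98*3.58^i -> [-0.98, -3.51, -12.56, -44.97, -160.97]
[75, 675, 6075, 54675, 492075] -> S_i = 75*9^i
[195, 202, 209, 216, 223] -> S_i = 195 + 7*i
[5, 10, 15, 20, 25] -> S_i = 5 + 5*i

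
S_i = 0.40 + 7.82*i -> [0.4, 8.22, 16.04, 23.86, 31.68]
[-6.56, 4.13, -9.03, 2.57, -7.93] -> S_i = Random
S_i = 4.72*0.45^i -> [4.72, 2.12, 0.96, 0.43, 0.19]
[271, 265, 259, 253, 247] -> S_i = 271 + -6*i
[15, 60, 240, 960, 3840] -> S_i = 15*4^i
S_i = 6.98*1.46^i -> [6.98, 10.19, 14.88, 21.72, 31.72]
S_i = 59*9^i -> [59, 531, 4779, 43011, 387099]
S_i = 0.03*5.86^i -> [0.03, 0.18, 1.03, 6.04, 35.38]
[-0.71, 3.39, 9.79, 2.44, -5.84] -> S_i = Random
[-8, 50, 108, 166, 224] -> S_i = -8 + 58*i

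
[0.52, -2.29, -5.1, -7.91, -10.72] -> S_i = 0.52 + -2.81*i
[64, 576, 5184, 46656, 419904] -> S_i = 64*9^i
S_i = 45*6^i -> [45, 270, 1620, 9720, 58320]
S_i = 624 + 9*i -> [624, 633, 642, 651, 660]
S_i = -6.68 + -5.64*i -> [-6.68, -12.32, -17.96, -23.6, -29.24]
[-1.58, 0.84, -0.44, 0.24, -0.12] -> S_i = -1.58*(-0.53)^i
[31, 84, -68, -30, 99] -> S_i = Random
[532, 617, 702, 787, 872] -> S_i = 532 + 85*i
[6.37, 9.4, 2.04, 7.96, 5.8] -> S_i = Random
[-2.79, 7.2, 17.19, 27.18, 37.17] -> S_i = -2.79 + 9.99*i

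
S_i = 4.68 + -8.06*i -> [4.68, -3.38, -11.44, -19.5, -27.56]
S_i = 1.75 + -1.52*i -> [1.75, 0.23, -1.29, -2.81, -4.33]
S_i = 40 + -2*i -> [40, 38, 36, 34, 32]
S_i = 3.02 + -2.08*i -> [3.02, 0.94, -1.14, -3.22, -5.3]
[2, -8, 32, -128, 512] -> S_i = 2*-4^i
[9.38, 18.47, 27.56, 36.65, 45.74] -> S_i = 9.38 + 9.09*i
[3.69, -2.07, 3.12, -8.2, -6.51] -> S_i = Random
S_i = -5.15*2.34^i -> [-5.15, -12.05, -28.2, -65.99, -154.41]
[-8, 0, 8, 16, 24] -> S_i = -8 + 8*i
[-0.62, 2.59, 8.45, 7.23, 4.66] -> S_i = Random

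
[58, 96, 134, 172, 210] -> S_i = 58 + 38*i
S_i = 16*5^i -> [16, 80, 400, 2000, 10000]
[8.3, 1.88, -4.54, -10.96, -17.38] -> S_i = 8.30 + -6.42*i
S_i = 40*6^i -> [40, 240, 1440, 8640, 51840]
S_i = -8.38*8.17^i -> [-8.38, -68.46, -559.36, -4569.94, -37336.38]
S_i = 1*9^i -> [1, 9, 81, 729, 6561]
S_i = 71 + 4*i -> [71, 75, 79, 83, 87]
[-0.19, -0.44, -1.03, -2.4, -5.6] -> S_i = -0.19*2.33^i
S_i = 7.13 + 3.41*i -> [7.13, 10.54, 13.95, 17.36, 20.77]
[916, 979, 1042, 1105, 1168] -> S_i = 916 + 63*i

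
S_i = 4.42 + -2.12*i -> [4.42, 2.3, 0.18, -1.94, -4.06]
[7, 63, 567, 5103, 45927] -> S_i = 7*9^i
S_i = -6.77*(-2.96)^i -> [-6.77, 20.04, -59.32, 175.58, -519.7]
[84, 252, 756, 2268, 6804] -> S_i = 84*3^i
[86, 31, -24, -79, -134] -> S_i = 86 + -55*i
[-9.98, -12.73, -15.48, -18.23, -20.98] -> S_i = -9.98 + -2.75*i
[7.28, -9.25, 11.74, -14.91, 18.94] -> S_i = 7.28*(-1.27)^i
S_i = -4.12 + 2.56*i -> [-4.12, -1.56, 1.0, 3.56, 6.12]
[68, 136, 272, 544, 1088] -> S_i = 68*2^i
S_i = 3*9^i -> [3, 27, 243, 2187, 19683]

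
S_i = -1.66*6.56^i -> [-1.66, -10.89, -71.44, -468.62, -3074.14]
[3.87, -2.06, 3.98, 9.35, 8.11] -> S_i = Random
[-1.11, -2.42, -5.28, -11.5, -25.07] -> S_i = -1.11*2.18^i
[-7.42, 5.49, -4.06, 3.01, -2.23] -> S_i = -7.42*(-0.74)^i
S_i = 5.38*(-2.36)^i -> [5.38, -12.7, 29.96, -70.72, 166.89]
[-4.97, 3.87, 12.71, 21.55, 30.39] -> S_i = -4.97 + 8.84*i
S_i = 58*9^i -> [58, 522, 4698, 42282, 380538]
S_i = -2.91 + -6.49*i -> [-2.91, -9.4, -15.89, -22.38, -28.87]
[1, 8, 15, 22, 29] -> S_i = 1 + 7*i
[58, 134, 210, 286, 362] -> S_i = 58 + 76*i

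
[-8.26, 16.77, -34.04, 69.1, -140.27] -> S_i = -8.26*(-2.03)^i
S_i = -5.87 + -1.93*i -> [-5.87, -7.8, -9.73, -11.66, -13.59]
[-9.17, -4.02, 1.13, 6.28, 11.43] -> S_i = -9.17 + 5.15*i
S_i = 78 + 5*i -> [78, 83, 88, 93, 98]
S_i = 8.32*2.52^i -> [8.32, 20.97, 52.84, 133.15, 335.53]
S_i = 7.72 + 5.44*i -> [7.72, 13.16, 18.6, 24.04, 29.48]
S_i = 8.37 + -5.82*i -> [8.37, 2.55, -3.27, -9.09, -14.91]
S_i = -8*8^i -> [-8, -64, -512, -4096, -32768]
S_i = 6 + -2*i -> [6, 4, 2, 0, -2]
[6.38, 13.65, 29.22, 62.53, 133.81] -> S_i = 6.38*2.14^i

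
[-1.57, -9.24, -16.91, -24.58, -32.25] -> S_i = -1.57 + -7.67*i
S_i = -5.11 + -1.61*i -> [-5.11, -6.72, -8.33, -9.94, -11.55]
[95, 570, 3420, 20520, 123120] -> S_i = 95*6^i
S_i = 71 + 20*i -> [71, 91, 111, 131, 151]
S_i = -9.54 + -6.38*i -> [-9.54, -15.92, -22.3, -28.68, -35.06]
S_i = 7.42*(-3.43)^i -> [7.42, -25.45, 87.3, -299.42, 1027.02]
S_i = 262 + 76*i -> [262, 338, 414, 490, 566]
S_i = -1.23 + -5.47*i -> [-1.23, -6.7, -12.17, -17.64, -23.11]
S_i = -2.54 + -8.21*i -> [-2.54, -10.75, -18.96, -27.17, -35.38]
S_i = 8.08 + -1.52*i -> [8.08, 6.56, 5.04, 3.52, 2.0]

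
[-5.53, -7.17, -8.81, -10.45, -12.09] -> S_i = -5.53 + -1.64*i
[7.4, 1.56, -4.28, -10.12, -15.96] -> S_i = 7.40 + -5.84*i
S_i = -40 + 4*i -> [-40, -36, -32, -28, -24]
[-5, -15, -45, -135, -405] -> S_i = -5*3^i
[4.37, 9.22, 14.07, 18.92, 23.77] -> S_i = 4.37 + 4.85*i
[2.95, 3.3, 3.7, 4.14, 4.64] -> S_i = 2.95*1.12^i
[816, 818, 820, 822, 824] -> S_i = 816 + 2*i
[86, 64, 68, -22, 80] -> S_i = Random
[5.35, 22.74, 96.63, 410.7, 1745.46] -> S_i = 5.35*4.25^i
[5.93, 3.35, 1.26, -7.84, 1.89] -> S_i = Random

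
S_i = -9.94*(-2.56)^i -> [-9.94, 25.45, -65.14, 166.77, -426.92]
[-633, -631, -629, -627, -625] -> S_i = -633 + 2*i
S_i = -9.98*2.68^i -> [-9.98, -26.75, -71.68, -192.1, -514.84]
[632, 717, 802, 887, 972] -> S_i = 632 + 85*i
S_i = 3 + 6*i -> [3, 9, 15, 21, 27]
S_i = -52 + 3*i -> [-52, -49, -46, -43, -40]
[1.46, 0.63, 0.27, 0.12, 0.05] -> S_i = 1.46*0.43^i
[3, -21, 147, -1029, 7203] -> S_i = 3*-7^i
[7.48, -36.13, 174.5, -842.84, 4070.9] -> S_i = 7.48*(-4.83)^i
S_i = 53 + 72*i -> [53, 125, 197, 269, 341]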